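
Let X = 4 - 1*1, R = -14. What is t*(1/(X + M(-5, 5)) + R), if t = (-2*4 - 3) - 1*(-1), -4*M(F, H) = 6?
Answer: 400/3 ≈ 133.33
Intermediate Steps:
M(F, H) = -3/2 (M(F, H) = -1/4*6 = -3/2)
X = 3 (X = 4 - 1 = 3)
t = -10 (t = (-8 - 3) + 1 = -11 + 1 = -10)
t*(1/(X + M(-5, 5)) + R) = -10*(1/(3 - 3/2) - 14) = -10*(1/(3/2) - 14) = -10*(2/3 - 14) = -10*(-40/3) = 400/3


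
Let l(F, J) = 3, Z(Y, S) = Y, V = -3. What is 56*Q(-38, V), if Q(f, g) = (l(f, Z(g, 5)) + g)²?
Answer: 0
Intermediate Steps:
Q(f, g) = (3 + g)²
56*Q(-38, V) = 56*(3 - 3)² = 56*0² = 56*0 = 0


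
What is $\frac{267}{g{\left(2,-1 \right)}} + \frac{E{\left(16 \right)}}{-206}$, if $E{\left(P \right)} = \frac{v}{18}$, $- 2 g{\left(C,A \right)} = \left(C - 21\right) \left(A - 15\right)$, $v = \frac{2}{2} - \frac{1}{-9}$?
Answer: $- \frac{2227961}{1268136} \approx -1.7569$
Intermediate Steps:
$v = \frac{10}{9}$ ($v = 2 \cdot \frac{1}{2} - - \frac{1}{9} = 1 + \frac{1}{9} = \frac{10}{9} \approx 1.1111$)
$g{\left(C,A \right)} = - \frac{\left(-21 + C\right) \left(-15 + A\right)}{2}$ ($g{\left(C,A \right)} = - \frac{\left(C - 21\right) \left(A - 15\right)}{2} = - \frac{\left(-21 + C\right) \left(-15 + A\right)}{2}$)
$E{\left(P \right)} = \frac{5}{81}$ ($E{\left(P \right)} = \frac{10}{9 \cdot 18} = \frac{10}{9} \cdot \frac{1}{18} = \frac{5}{81}$)
$\frac{267}{g{\left(2,-1 \right)}} + \frac{E{\left(16 \right)}}{-206} = \frac{267}{- \frac{315}{2} + \frac{15}{2} \cdot 2 + \frac{21}{2} \left(-1\right) - \left(- \frac{1}{2}\right) 2} + \frac{5}{81 \left(-206\right)} = \frac{267}{- \frac{315}{2} + 15 - \frac{21}{2} + 1} + \frac{5}{81} \left(- \frac{1}{206}\right) = \frac{267}{-152} - \frac{5}{16686} = 267 \left(- \frac{1}{152}\right) - \frac{5}{16686} = - \frac{267}{152} - \frac{5}{16686} = - \frac{2227961}{1268136}$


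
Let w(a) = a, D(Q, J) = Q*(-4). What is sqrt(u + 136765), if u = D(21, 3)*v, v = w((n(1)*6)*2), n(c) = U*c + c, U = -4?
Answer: sqrt(139789) ≈ 373.88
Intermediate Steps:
D(Q, J) = -4*Q
n(c) = -3*c (n(c) = -4*c + c = -3*c)
v = -36 (v = (-3*1*6)*2 = -3*6*2 = -18*2 = -36)
u = 3024 (u = -4*21*(-36) = -84*(-36) = 3024)
sqrt(u + 136765) = sqrt(3024 + 136765) = sqrt(139789)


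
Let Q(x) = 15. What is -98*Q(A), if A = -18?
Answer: -1470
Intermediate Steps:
-98*Q(A) = -98*15 = -1470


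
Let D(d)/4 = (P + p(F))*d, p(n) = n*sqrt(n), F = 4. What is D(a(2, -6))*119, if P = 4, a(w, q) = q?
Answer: -34272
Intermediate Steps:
p(n) = n**(3/2)
D(d) = 48*d (D(d) = 4*((4 + 4**(3/2))*d) = 4*((4 + 8)*d) = 4*(12*d) = 48*d)
D(a(2, -6))*119 = (48*(-6))*119 = -288*119 = -34272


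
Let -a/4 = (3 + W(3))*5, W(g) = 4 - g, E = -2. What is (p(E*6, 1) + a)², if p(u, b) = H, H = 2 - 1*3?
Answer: 6561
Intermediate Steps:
H = -1 (H = 2 - 3 = -1)
p(u, b) = -1
a = -80 (a = -4*(3 + (4 - 1*3))*5 = -4*(3 + (4 - 3))*5 = -4*(3 + 1)*5 = -16*5 = -4*20 = -80)
(p(E*6, 1) + a)² = (-1 - 80)² = (-81)² = 6561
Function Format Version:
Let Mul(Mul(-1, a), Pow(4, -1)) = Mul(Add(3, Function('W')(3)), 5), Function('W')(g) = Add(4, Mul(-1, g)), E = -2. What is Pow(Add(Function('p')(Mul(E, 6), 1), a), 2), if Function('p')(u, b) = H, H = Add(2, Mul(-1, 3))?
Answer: 6561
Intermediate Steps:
H = -1 (H = Add(2, -3) = -1)
Function('p')(u, b) = -1
a = -80 (a = Mul(-4, Mul(Add(3, Add(4, Mul(-1, 3))), 5)) = Mul(-4, Mul(Add(3, Add(4, -3)), 5)) = Mul(-4, Mul(Add(3, 1), 5)) = Mul(-4, Mul(4, 5)) = Mul(-4, 20) = -80)
Pow(Add(Function('p')(Mul(E, 6), 1), a), 2) = Pow(Add(-1, -80), 2) = Pow(-81, 2) = 6561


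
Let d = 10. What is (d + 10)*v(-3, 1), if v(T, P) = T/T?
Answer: 20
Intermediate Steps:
v(T, P) = 1
(d + 10)*v(-3, 1) = (10 + 10)*1 = 20*1 = 20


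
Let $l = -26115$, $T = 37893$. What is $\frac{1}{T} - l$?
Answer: $\frac{989575696}{37893} \approx 26115.0$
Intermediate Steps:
$\frac{1}{T} - l = \frac{1}{37893} - -26115 = \frac{1}{37893} + 26115 = \frac{989575696}{37893}$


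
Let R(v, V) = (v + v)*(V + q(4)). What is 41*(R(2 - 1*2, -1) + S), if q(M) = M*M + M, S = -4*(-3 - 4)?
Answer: 1148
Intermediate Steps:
S = 28 (S = -4*(-7) = 28)
q(M) = M + M² (q(M) = M² + M = M + M²)
R(v, V) = 2*v*(20 + V) (R(v, V) = (v + v)*(V + 4*(1 + 4)) = (2*v)*(V + 4*5) = (2*v)*(V + 20) = (2*v)*(20 + V) = 2*v*(20 + V))
41*(R(2 - 1*2, -1) + S) = 41*(2*(2 - 1*2)*(20 - 1) + 28) = 41*(2*(2 - 2)*19 + 28) = 41*(2*0*19 + 28) = 41*(0 + 28) = 41*28 = 1148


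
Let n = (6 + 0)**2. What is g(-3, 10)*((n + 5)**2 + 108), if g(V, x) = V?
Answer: -5367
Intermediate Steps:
n = 36 (n = 6**2 = 36)
g(-3, 10)*((n + 5)**2 + 108) = -3*((36 + 5)**2 + 108) = -3*(41**2 + 108) = -3*(1681 + 108) = -3*1789 = -5367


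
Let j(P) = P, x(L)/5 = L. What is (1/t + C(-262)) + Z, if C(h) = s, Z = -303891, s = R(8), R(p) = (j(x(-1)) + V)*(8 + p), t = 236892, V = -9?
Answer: -72042410579/236892 ≈ -3.0412e+5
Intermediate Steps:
x(L) = 5*L
R(p) = -112 - 14*p (R(p) = (5*(-1) - 9)*(8 + p) = (-5 - 9)*(8 + p) = -14*(8 + p) = -112 - 14*p)
s = -224 (s = -112 - 14*8 = -112 - 112 = -224)
C(h) = -224
(1/t + C(-262)) + Z = (1/236892 - 224) - 303891 = -53063807/236892 - 303891 = -72042410579/236892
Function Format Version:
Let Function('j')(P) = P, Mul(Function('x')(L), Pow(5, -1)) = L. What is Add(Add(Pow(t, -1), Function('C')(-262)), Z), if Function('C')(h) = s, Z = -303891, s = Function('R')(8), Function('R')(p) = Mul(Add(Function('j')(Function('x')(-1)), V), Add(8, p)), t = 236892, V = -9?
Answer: Rational(-72042410579, 236892) ≈ -3.0412e+5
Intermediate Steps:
Function('x')(L) = Mul(5, L)
Function('R')(p) = Add(-112, Mul(-14, p)) (Function('R')(p) = Mul(Add(Mul(5, -1), -9), Add(8, p)) = Mul(Add(-5, -9), Add(8, p)) = Mul(-14, Add(8, p)) = Add(-112, Mul(-14, p)))
s = -224 (s = Add(-112, Mul(-14, 8)) = Add(-112, -112) = -224)
Function('C')(h) = -224
Add(Add(Pow(t, -1), Function('C')(-262)), Z) = Add(Add(Pow(236892, -1), -224), -303891) = Add(Add(Rational(1, 236892), -224), -303891) = Add(Rational(-53063807, 236892), -303891) = Rational(-72042410579, 236892)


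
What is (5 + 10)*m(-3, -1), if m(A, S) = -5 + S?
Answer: -90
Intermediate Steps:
(5 + 10)*m(-3, -1) = (5 + 10)*(-5 - 1) = 15*(-6) = -90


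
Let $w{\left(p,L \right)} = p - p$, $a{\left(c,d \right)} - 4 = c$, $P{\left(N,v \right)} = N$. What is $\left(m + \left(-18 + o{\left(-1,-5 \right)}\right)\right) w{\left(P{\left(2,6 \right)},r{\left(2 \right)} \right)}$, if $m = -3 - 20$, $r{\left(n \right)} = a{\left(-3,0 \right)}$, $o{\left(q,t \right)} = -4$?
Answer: $0$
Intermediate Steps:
$a{\left(c,d \right)} = 4 + c$
$r{\left(n \right)} = 1$ ($r{\left(n \right)} = 4 - 3 = 1$)
$m = -23$ ($m = -3 - 20 = -23$)
$w{\left(p,L \right)} = 0$
$\left(m + \left(-18 + o{\left(-1,-5 \right)}\right)\right) w{\left(P{\left(2,6 \right)},r{\left(2 \right)} \right)} = \left(-23 - 22\right) 0 = \left(-45\right) 0 = 0$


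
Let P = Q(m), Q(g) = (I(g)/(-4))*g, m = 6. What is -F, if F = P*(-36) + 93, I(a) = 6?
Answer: -417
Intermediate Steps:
Q(g) = -3*g/2 (Q(g) = (6/(-4))*g = (6*(-1/4))*g = -3*g/2)
P = -9 (P = -3/2*6 = -9)
F = 417 (F = -9*(-36) + 93 = 324 + 93 = 417)
-F = -1*417 = -417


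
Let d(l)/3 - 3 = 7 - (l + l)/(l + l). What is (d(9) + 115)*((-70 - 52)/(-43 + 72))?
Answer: -17324/29 ≈ -597.38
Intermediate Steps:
d(l) = 27 (d(l) = 9 + 3*(7 - (l + l)/(l + l)) = 9 + 3*(7 - 2*l/(2*l)) = 9 + 3*(7 - 2*l*1/(2*l)) = 9 + 3*(7 - 1*1) = 9 + 3*(7 - 1) = 9 + 3*6 = 9 + 18 = 27)
(d(9) + 115)*((-70 - 52)/(-43 + 72)) = (27 + 115)*((-70 - 52)/(-43 + 72)) = 142*(-122/29) = -17324/29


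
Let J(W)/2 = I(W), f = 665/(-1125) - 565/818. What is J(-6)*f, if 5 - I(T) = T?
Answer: -2595109/92025 ≈ -28.200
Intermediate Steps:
f = -235919/184050 (f = 665*(-1/1125) - 565*1/818 = -133/225 - 565/818 = -235919/184050 ≈ -1.2818)
I(T) = 5 - T
J(W) = 10 - 2*W (J(W) = 2*(5 - W) = 10 - 2*W)
J(-6)*f = (10 - 2*(-6))*(-235919/184050) = (10 + 12)*(-235919/184050) = 22*(-235919/184050) = -2595109/92025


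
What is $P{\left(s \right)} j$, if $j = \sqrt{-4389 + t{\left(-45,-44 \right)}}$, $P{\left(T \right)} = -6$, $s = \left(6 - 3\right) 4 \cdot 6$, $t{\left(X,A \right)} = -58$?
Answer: $- 6 i \sqrt{4447} \approx - 400.12 i$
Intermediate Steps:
$s = 72$ ($s = 3 \cdot 4 \cdot 6 = 12 \cdot 6 = 72$)
$j = i \sqrt{4447}$ ($j = \sqrt{-4389 - 58} = \sqrt{-4447} = i \sqrt{4447} \approx 66.686 i$)
$P{\left(s \right)} j = - 6 i \sqrt{4447}$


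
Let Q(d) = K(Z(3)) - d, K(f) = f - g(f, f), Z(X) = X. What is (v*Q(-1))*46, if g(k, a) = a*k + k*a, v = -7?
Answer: 4508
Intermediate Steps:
g(k, a) = 2*a*k (g(k, a) = a*k + a*k = 2*a*k)
K(f) = f - 2*f**2 (K(f) = f - 2*f*f = f - 2*f**2)
Q(d) = -15 - d (Q(d) = 3*(1 - 2*3) - d = 3*(1 - 6) - d = 3*(-5) - d = -15 - d)
(v*Q(-1))*46 = -7*(-15 - 1*(-1))*46 = -7*(-15 + 1)*46 = -7*(-14)*46 = 98*46 = 4508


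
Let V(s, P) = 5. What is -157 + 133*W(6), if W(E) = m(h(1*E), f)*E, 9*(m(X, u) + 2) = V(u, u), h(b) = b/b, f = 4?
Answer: -3929/3 ≈ -1309.7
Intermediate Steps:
h(b) = 1
m(X, u) = -13/9 (m(X, u) = -2 + (⅑)*5 = -2 + 5/9 = -13/9)
W(E) = -13*E/9
-157 + 133*W(6) = -157 + 133*(-13/9*6) = -157 + 133*(-26/3) = -157 - 3458/3 = -3929/3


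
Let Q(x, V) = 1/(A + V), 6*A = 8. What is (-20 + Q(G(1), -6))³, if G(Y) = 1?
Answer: -22665187/2744 ≈ -8259.9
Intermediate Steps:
A = 4/3 (A = (⅙)*8 = 4/3 ≈ 1.3333)
Q(x, V) = 1/(4/3 + V)
(-20 + Q(G(1), -6))³ = (-20 + 3/(4 + 3*(-6)))³ = (-20 + 3/(4 - 18))³ = (-20 + 3/(-14))³ = (-20 + 3*(-1/14))³ = (-20 - 3/14)³ = (-283/14)³ = -22665187/2744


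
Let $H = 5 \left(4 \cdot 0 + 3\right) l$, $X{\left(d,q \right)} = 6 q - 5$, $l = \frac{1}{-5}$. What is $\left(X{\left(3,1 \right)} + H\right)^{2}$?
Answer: $4$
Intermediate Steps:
$l = - \frac{1}{5} \approx -0.2$
$X{\left(d,q \right)} = -5 + 6 q$
$H = -3$ ($H = 5 \left(4 \cdot 0 + 3\right) \left(- \frac{1}{5}\right) = 5 \left(0 + 3\right) \left(- \frac{1}{5}\right) = 5 \cdot 3 \left(- \frac{1}{5}\right) = 15 \left(- \frac{1}{5}\right) = -3$)
$\left(X{\left(3,1 \right)} + H\right)^{2} = \left(\left(-5 + 6 \cdot 1\right) - 3\right)^{2} = \left(\left(-5 + 6\right) - 3\right)^{2} = \left(1 - 3\right)^{2} = \left(-2\right)^{2} = 4$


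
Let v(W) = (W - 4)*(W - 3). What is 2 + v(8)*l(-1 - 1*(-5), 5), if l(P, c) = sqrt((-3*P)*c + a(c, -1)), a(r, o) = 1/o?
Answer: 2 + 20*I*sqrt(61) ≈ 2.0 + 156.21*I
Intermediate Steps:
a(r, o) = 1/o
v(W) = (-4 + W)*(-3 + W)
l(P, c) = sqrt(-1 - 3*P*c) (l(P, c) = sqrt((-3*P)*c + 1/(-1)) = sqrt(-3*P*c - 1) = sqrt(-1 - 3*P*c))
2 + v(8)*l(-1 - 1*(-5), 5) = 2 + (12 + 8**2 - 7*8)*sqrt(-1 - 3*(-1 - 1*(-5))*5) = 2 + (12 + 64 - 56)*sqrt(-1 - 3*(-1 + 5)*5) = 2 + 20*sqrt(-1 - 3*4*5) = 2 + 20*sqrt(-1 - 60) = 2 + 20*sqrt(-61) = 2 + 20*(I*sqrt(61)) = 2 + 20*I*sqrt(61)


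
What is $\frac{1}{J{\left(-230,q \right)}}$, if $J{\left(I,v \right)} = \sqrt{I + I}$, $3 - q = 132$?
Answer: $- \frac{i \sqrt{115}}{230} \approx - 0.046625 i$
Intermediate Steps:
$q = -129$ ($q = 3 - 132 = -129$)
$J{\left(I,v \right)} = \sqrt{2} \sqrt{I}$ ($J{\left(I,v \right)} = \sqrt{2 I} = \sqrt{2} \sqrt{I}$)
$\frac{1}{J{\left(-230,q \right)}} = \frac{1}{\sqrt{2} \sqrt{-230}} = \frac{1}{\sqrt{2} i \sqrt{230}} = \frac{1}{2 i \sqrt{115}} = - \frac{i \sqrt{115}}{230}$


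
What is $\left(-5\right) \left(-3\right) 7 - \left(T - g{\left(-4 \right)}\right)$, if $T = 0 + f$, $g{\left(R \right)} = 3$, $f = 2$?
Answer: $106$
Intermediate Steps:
$T = 2$ ($T = 0 + 2 = 2$)
$\left(-5\right) \left(-3\right) 7 - \left(T - g{\left(-4 \right)}\right) = \left(-5\right) \left(-3\right) 7 + \left(3 - 2\right) = 15 \cdot 7 + \left(3 - 2\right) = 105 + 1 = 106$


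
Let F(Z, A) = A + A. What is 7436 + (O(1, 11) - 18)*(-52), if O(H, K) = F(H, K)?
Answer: 7228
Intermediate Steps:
F(Z, A) = 2*A
O(H, K) = 2*K
7436 + (O(1, 11) - 18)*(-52) = 7436 + (2*11 - 18)*(-52) = 7436 + (22 - 18)*(-52) = 7436 + 4*(-52) = 7436 - 208 = 7228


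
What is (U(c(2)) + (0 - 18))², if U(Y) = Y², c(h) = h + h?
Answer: 4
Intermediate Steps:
c(h) = 2*h
(U(c(2)) + (0 - 18))² = ((2*2)² + (0 - 18))² = (4² - 18)² = (16 - 18)² = (-2)² = 4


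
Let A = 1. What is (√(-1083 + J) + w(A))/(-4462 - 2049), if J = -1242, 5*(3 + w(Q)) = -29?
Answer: 44/32555 - 5*I*√93/6511 ≈ 0.0013516 - 0.0074057*I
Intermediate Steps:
w(Q) = -44/5 (w(Q) = -3 + (⅕)*(-29) = -3 - 29/5 = -44/5)
(√(-1083 + J) + w(A))/(-4462 - 2049) = (√(-1083 - 1242) - 44/5)/(-4462 - 2049) = (√(-2325) - 44/5)/(-6511) = (5*I*√93 - 44/5)*(-1/6511) = (-44/5 + 5*I*√93)*(-1/6511) = 44/32555 - 5*I*√93/6511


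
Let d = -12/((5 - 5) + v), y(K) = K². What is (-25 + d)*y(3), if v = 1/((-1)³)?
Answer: -117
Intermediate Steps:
v = -1 (v = 1/(-1) = -1)
d = 12 (d = -12/((5 - 5) - 1) = -12/(0 - 1) = -12/(-1) = -12*(-1) = 12)
(-25 + d)*y(3) = (-25 + 12)*3² = -13*9 = -117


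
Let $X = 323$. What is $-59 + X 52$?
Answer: $16737$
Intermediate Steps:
$-59 + X 52 = -59 + 323 \cdot 52 = -59 + 16796 = 16737$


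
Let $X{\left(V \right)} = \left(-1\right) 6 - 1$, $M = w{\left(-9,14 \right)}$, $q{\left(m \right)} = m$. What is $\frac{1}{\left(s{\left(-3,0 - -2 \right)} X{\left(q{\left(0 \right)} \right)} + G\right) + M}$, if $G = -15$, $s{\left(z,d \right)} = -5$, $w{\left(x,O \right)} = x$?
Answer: $\frac{1}{11} \approx 0.090909$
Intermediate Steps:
$M = -9$
$X{\left(V \right)} = -7$ ($X{\left(V \right)} = -6 - 1 = -7$)
$\frac{1}{\left(s{\left(-3,0 - -2 \right)} X{\left(q{\left(0 \right)} \right)} + G\right) + M} = \frac{1}{\left(\left(-5\right) \left(-7\right) - 15\right) - 9} = \frac{1}{\left(35 - 15\right) - 9} = \frac{1}{20 - 9} = \frac{1}{11}$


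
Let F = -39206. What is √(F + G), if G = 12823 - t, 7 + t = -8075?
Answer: I*√18301 ≈ 135.28*I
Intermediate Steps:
t = -8082 (t = -7 - 8075 = -8082)
G = 20905 (G = 12823 - 1*(-8082) = 12823 + 8082 = 20905)
√(F + G) = √(-39206 + 20905) = √(-18301) = I*√18301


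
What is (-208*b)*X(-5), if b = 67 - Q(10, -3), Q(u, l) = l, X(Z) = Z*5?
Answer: 364000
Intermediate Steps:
X(Z) = 5*Z
b = 70 (b = 67 - 1*(-3) = 67 + 3 = 70)
(-208*b)*X(-5) = (-208*70)*(5*(-5)) = -14560*(-25) = 364000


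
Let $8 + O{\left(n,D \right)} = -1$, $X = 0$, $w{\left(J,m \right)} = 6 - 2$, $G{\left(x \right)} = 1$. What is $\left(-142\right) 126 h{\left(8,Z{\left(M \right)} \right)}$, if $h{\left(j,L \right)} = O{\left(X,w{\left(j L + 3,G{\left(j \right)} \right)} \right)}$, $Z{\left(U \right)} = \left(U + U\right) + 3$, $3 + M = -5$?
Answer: $161028$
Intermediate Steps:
$w{\left(J,m \right)} = 4$ ($w{\left(J,m \right)} = 6 - 2 = 4$)
$M = -8$ ($M = -3 - 5 = -8$)
$Z{\left(U \right)} = 3 + 2 U$ ($Z{\left(U \right)} = 2 U + 3 = 3 + 2 U$)
$O{\left(n,D \right)} = -9$ ($O{\left(n,D \right)} = -8 - 1 = -9$)
$h{\left(j,L \right)} = -9$
$\left(-142\right) 126 h{\left(8,Z{\left(M \right)} \right)} = \left(-142\right) 126 \left(-9\right) = \left(-17892\right) \left(-9\right) = 161028$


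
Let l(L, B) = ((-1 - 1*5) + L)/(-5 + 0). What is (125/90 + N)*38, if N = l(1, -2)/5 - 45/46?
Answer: 24016/1035 ≈ 23.204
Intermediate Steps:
l(L, B) = 6/5 - L/5 (l(L, B) = ((-1 - 5) + L)/(-5) = (-6 + L)*(-⅕) = 6/5 - L/5)
N = -179/230 (N = (6/5 - ⅕*1)/5 - 45/46 = (6/5 - ⅕)*(⅕) - 45*1/46 = 1*(⅕) - 45/46 = ⅕ - 45/46 = -179/230 ≈ -0.77826)
(125/90 + N)*38 = (125/90 - 179/230)*38 = (125*(1/90) - 179/230)*38 = (25/18 - 179/230)*38 = (632/1035)*38 = 24016/1035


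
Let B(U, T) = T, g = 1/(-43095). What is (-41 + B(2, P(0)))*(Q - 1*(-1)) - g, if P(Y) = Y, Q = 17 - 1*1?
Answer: -30037214/43095 ≈ -697.00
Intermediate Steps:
Q = 16 (Q = 17 - 1 = 16)
g = -1/43095 ≈ -2.3205e-5
(-41 + B(2, P(0)))*(Q - 1*(-1)) - g = (-41 + 0)*(16 - 1*(-1)) - 1*(-1/43095) = -41*(16 + 1) + 1/43095 = -41*17 + 1/43095 = -697 + 1/43095 = -30037214/43095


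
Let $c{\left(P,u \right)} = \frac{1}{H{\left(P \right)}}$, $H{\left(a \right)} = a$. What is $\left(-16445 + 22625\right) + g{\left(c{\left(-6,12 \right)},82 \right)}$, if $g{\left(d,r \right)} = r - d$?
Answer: $\frac{37573}{6} \approx 6262.2$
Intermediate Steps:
$c{\left(P,u \right)} = \frac{1}{P}$
$\left(-16445 + 22625\right) + g{\left(c{\left(-6,12 \right)},82 \right)} = \left(-16445 + 22625\right) + \left(82 - \frac{1}{-6}\right) = 6180 + \left(82 - - \frac{1}{6}\right) = 6180 + \left(82 + \frac{1}{6}\right) = 6180 + \frac{493}{6} = \frac{37573}{6}$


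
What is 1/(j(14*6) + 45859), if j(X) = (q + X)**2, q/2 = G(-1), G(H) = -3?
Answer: 1/51943 ≈ 1.9252e-5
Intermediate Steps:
q = -6 (q = 2*(-3) = -6)
j(X) = (-6 + X)**2
1/(j(14*6) + 45859) = 1/((-6 + 14*6)**2 + 45859) = 1/((-6 + 84)**2 + 45859) = 1/(78**2 + 45859) = 1/(6084 + 45859) = 1/51943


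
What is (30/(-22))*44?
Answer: -60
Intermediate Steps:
(30/(-22))*44 = (30*(-1/22))*44 = -15/11*44 = -60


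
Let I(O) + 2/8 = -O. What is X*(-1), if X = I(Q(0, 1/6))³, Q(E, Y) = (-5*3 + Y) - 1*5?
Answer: -12977875/1728 ≈ -7510.3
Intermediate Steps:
Q(E, Y) = -20 + Y (Q(E, Y) = (-15 + Y) - 5 = -20 + Y)
I(O) = -¼ - O
X = 12977875/1728 (X = (-¼ - (-20 + 1/6))³ = (-¼ - (-20 + ⅙))³ = (-¼ - 1*(-119/6))³ = (-¼ + 119/6)³ = (235/12)³ = 12977875/1728 ≈ 7510.3)
X*(-1) = (12977875/1728)*(-1) = -12977875/1728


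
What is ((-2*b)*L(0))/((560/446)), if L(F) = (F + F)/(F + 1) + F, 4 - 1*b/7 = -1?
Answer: 0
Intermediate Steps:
b = 35 (b = 28 - 7*(-1) = 28 + 7 = 35)
L(F) = F + 2*F/(1 + F) (L(F) = (2*F)/(1 + F) + F = 2*F/(1 + F) + F = F + 2*F/(1 + F))
((-2*b)*L(0))/((560/446)) = ((-2*35)*(0*(3 + 0)/(1 + 0)))/((560/446)) = (-0*3/1)/((560*(1/446))) = (-0*3)/(280/223) = -70*0*(223/280) = 0*(223/280) = 0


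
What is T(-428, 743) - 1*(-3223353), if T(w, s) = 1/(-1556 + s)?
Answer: 2620585988/813 ≈ 3.2234e+6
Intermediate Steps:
T(-428, 743) - 1*(-3223353) = 1/(-1556 + 743) - 1*(-3223353) = 1/(-813) + 3223353 = -1/813 + 3223353 = 2620585988/813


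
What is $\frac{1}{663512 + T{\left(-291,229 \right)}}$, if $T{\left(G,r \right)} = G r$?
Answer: $\frac{1}{596873} \approx 1.6754 \cdot 10^{-6}$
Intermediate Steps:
$\frac{1}{663512 + T{\left(-291,229 \right)}} = \frac{1}{663512 - 66639} = \frac{1}{596873}$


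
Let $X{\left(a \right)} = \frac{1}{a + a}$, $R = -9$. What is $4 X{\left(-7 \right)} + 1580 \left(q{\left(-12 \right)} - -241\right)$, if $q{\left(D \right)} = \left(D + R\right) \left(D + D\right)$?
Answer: $\frac{8239698}{7} \approx 1.1771 \cdot 10^{6}$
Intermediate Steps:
$q{\left(D \right)} = 2 D \left(-9 + D\right)$ ($q{\left(D \right)} = \left(D - 9\right) \left(D + D\right) = \left(-9 + D\right) 2 D = 2 D \left(-9 + D\right)$)
$X{\left(a \right)} = \frac{1}{2 a}$
$4 X{\left(-7 \right)} + 1580 \left(q{\left(-12 \right)} - -241\right) = 4 \frac{1}{2 \left(-7\right)} + 1580 \left(2 \left(-12\right) \left(-9 - 12\right) - -241\right) = 4 \cdot \frac{1}{2} \left(- \frac{1}{7}\right) + 1580 \left(2 \left(-12\right) \left(-21\right) + 241\right) = 4 \left(- \frac{1}{14}\right) + 1580 \left(504 + 241\right) = - \frac{2}{7} + 1580 \cdot 745 = - \frac{2}{7} + 1177100 = \frac{8239698}{7}$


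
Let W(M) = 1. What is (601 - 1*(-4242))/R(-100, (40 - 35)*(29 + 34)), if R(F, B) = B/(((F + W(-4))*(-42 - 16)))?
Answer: 3089834/35 ≈ 88281.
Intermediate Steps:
R(F, B) = B/(-58 - 58*F) (R(F, B) = B/(((F + 1)*(-42 - 16))) = B/(((1 + F)*(-58))) = B/(-58 - 58*F))
(601 - 1*(-4242))/R(-100, (40 - 35)*(29 + 34)) = (601 - 1*(-4242))/((-(40 - 35)*(29 + 34)/(58 + 58*(-100)))) = (601 + 4242)/((-5*63/(58 - 5800))) = 4843/((-1*315/(-5742))) = 4843/((-1*315*(-1/5742))) = 4843/(35/638) = 4843*(638/35) = 3089834/35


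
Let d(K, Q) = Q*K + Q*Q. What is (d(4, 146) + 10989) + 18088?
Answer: 50977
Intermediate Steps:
d(K, Q) = Q**2 + K*Q (d(K, Q) = K*Q + Q**2 = Q**2 + K*Q)
(d(4, 146) + 10989) + 18088 = (146*(4 + 146) + 10989) + 18088 = (146*150 + 10989) + 18088 = (21900 + 10989) + 18088 = 32889 + 18088 = 50977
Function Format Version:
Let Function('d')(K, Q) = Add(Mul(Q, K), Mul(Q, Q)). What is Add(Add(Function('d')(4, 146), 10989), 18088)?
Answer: 50977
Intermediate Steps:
Function('d')(K, Q) = Add(Pow(Q, 2), Mul(K, Q)) (Function('d')(K, Q) = Add(Mul(K, Q), Pow(Q, 2)) = Add(Pow(Q, 2), Mul(K, Q)))
Add(Add(Function('d')(4, 146), 10989), 18088) = Add(Add(Mul(146, Add(4, 146)), 10989), 18088) = Add(Add(Mul(146, 150), 10989), 18088) = Add(Add(21900, 10989), 18088) = Add(32889, 18088) = 50977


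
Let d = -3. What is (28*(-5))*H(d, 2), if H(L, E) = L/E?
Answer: 210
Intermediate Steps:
(28*(-5))*H(d, 2) = (28*(-5))*(-3/2) = -(-420)/2 = -140*(-3/2) = 210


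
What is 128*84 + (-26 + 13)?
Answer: 10739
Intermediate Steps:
128*84 + (-26 + 13) = 10752 - 13 = 10739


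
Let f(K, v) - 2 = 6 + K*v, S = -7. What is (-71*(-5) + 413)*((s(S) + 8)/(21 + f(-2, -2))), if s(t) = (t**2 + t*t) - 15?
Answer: 23296/11 ≈ 2117.8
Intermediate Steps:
s(t) = -15 + 2*t**2 (s(t) = (t**2 + t**2) - 15 = 2*t**2 - 15 = -15 + 2*t**2)
f(K, v) = 8 + K*v (f(K, v) = 2 + (6 + K*v) = 8 + K*v)
(-71*(-5) + 413)*((s(S) + 8)/(21 + f(-2, -2))) = (-71*(-5) + 413)*(((-15 + 2*(-7)**2) + 8)/(21 + (8 - 2*(-2)))) = (355 + 413)*(((-15 + 2*49) + 8)/(21 + (8 + 4))) = 768*(((-15 + 98) + 8)/(21 + 12)) = 768*((83 + 8)/33) = 768*(91*(1/33)) = 768*(91/33) = 23296/11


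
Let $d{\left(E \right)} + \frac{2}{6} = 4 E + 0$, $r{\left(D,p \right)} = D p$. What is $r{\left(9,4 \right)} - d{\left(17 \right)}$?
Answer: $- \frac{95}{3} \approx -31.667$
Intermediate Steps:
$d{\left(E \right)} = - \frac{1}{3} + 4 E$ ($d{\left(E \right)} = - \frac{1}{3} + \left(4 E + 0\right) = - \frac{1}{3} + 4 E$)
$r{\left(9,4 \right)} - d{\left(17 \right)} = 9 \cdot 4 - \left(- \frac{1}{3} + 4 \cdot 17\right) = 36 - \left(- \frac{1}{3} + 68\right) = 36 - \frac{203}{3} = - \frac{95}{3}$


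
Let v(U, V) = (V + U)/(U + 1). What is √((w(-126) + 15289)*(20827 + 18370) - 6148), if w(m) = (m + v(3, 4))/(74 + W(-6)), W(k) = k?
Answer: √2770724678387/68 ≈ 24479.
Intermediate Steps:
v(U, V) = (U + V)/(1 + U)
w(m) = 7/272 + m/68 (w(m) = (m + (3 + 4)/(1 + 3))/(74 - 6) = (m + 7/4)/68 = (m + (¼)*7)*(1/68) = (m + 7/4)*(1/68) = (7/4 + m)*(1/68) = 7/272 + m/68)
√((w(-126) + 15289)*(20827 + 18370) - 6148) = √(((7/272 + (1/68)*(-126)) + 15289)*(20827 + 18370) - 6148) = √(((7/272 - 63/34) + 15289)*39197 - 6148) = √((-497/272 + 15289)*39197 - 6148) = √((4158111/272)*39197 - 6148) = √(162985476867/272 - 6148) = √(162983804611/272) = √2770724678387/68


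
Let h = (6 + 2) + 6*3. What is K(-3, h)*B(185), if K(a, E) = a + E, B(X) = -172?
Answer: -3956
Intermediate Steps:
h = 26 (h = 8 + 18 = 26)
K(a, E) = E + a
K(-3, h)*B(185) = (26 - 3)*(-172) = 23*(-172) = -3956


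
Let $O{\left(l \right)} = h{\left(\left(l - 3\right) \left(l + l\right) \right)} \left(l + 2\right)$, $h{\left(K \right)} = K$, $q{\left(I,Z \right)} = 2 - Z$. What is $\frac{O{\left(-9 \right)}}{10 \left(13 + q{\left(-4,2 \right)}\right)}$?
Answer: $- \frac{756}{65} \approx -11.631$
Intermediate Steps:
$O{\left(l \right)} = 2 l \left(-3 + l\right) \left(2 + l\right)$ ($O{\left(l \right)} = \left(l - 3\right) \left(l + l\right) \left(l + 2\right) = \left(-3 + l\right) 2 l \left(2 + l\right) = 2 l \left(-3 + l\right) \left(2 + l\right)$)
$\frac{O{\left(-9 \right)}}{10 \left(13 + q{\left(-4,2 \right)}\right)} = \frac{2 \left(-9\right) \left(-3 - 9\right) \left(2 - 9\right)}{10 \left(13 + \left(2 - 2\right)\right)} = \frac{2 \left(-9\right) \left(-12\right) \left(-7\right)}{10 \left(13 + \left(2 - 2\right)\right)} = - \frac{1512}{10 \left(13 + 0\right)} = - \frac{1512}{10 \cdot 13} = - \frac{1512}{130} = \left(-1512\right) \frac{1}{130} = - \frac{756}{65}$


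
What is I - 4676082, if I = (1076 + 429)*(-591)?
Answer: -5565537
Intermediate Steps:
I = -889455 (I = 1505*(-591) = -889455)
I - 4676082 = -889455 - 4676082 = -5565537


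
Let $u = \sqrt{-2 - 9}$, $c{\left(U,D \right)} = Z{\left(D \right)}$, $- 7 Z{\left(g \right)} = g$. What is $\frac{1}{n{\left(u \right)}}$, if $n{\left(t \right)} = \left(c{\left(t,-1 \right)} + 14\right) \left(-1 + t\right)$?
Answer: $- \frac{7}{1188} - \frac{7 i \sqrt{11}}{1188} \approx -0.0058923 - 0.019542 i$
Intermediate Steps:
$Z{\left(g \right)} = - \frac{g}{7}$
$c{\left(U,D \right)} = - \frac{D}{7}$
$u = i \sqrt{11}$ ($u = \sqrt{-11} = i \sqrt{11} \approx 3.3166 i$)
$n{\left(t \right)} = - \frac{99}{7} + \frac{99 t}{7}$ ($n{\left(t \right)} = \left(\left(- \frac{1}{7}\right) \left(-1\right) + 14\right) \left(-1 + t\right) = \left(\frac{1}{7} + 14\right) \left(-1 + t\right) = \frac{99 \left(-1 + t\right)}{7} = - \frac{99}{7} + \frac{99 t}{7}$)
$\frac{1}{n{\left(u \right)}} = \frac{1}{- \frac{99}{7} + \frac{99 i \sqrt{11}}{7}}$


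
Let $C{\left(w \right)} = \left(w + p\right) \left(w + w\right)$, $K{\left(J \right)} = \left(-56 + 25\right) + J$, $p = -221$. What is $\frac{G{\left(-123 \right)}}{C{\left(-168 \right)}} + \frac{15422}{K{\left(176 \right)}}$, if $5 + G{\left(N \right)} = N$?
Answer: $\frac{125981158}{1184505} \approx 106.36$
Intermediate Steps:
$G{\left(N \right)} = -5 + N$
$K{\left(J \right)} = -31 + J$
$C{\left(w \right)} = 2 w \left(-221 + w\right)$ ($C{\left(w \right)} = \left(w - 221\right) \left(w + w\right) = \left(-221 + w\right) 2 w = 2 w \left(-221 + w\right)$)
$\frac{G{\left(-123 \right)}}{C{\left(-168 \right)}} + \frac{15422}{K{\left(176 \right)}} = \frac{-5 - 123}{2 \left(-168\right) \left(-221 - 168\right)} + \frac{15422}{-31 + 176} = - \frac{128}{2 \left(-168\right) \left(-389\right)} + \frac{15422}{145} = - \frac{128}{130704} + 15422 \cdot \frac{1}{145} = \left(-128\right) \frac{1}{130704} + \frac{15422}{145} = - \frac{8}{8169} + \frac{15422}{145} = \frac{125981158}{1184505}$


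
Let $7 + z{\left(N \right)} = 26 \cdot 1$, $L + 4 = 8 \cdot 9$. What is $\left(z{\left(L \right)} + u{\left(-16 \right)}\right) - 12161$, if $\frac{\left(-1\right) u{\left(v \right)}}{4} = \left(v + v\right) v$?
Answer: $-14190$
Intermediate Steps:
$u{\left(v \right)} = - 8 v^{2}$ ($u{\left(v \right)} = - 4 \left(v + v\right) v = - 4 \cdot 2 v v = - 4 \cdot 2 v^{2} = - 8 v^{2}$)
$L = 68$ ($L = -4 + 8 \cdot 9 = -4 + 72 = 68$)
$z{\left(N \right)} = 19$ ($z{\left(N \right)} = -7 + 26 \cdot 1 = -7 + 26 = 19$)
$\left(z{\left(L \right)} + u{\left(-16 \right)}\right) - 12161 = \left(19 - 8 \left(-16\right)^{2}\right) - 12161 = \left(19 - 2048\right) - 12161 = -2029 - 12161 = -14190$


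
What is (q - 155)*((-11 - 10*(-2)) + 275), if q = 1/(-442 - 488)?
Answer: -20469442/465 ≈ -44020.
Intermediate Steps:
q = -1/930 (q = 1/(-930) = -1/930 ≈ -0.0010753)
(q - 155)*((-11 - 10*(-2)) + 275) = (-1/930 - 155)*((-11 - 10*(-2)) + 275) = -144151*((-11 + 20) + 275)/930 = -144151*(9 + 275)/930 = -144151/930*284 = -20469442/465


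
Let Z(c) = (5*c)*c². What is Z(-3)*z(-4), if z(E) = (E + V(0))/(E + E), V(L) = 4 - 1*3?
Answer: -405/8 ≈ -50.625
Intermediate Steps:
V(L) = 1 (V(L) = 4 - 3 = 1)
Z(c) = 5*c³
z(E) = (1 + E)/(2*E) (z(E) = (E + 1)/(E + E) = (1 + E)/((2*E)) = (1 + E)*(1/(2*E)) = (1 + E)/(2*E))
Z(-3)*z(-4) = (5*(-3)³)*((½)*(1 - 4)/(-4)) = (5*(-27))*((½)*(-¼)*(-3)) = -135*3/8 = -405/8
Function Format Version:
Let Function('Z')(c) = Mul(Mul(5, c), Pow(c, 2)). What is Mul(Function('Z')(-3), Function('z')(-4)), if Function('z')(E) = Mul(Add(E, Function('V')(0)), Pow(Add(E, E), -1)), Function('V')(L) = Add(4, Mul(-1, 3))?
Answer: Rational(-405, 8) ≈ -50.625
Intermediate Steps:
Function('V')(L) = 1 (Function('V')(L) = Add(4, -3) = 1)
Function('Z')(c) = Mul(5, Pow(c, 3))
Function('z')(E) = Mul(Rational(1, 2), Pow(E, -1), Add(1, E)) (Function('z')(E) = Mul(Add(E, 1), Pow(Add(E, E), -1)) = Mul(Add(1, E), Pow(Mul(2, E), -1)) = Mul(Add(1, E), Mul(Rational(1, 2), Pow(E, -1))) = Mul(Rational(1, 2), Pow(E, -1), Add(1, E)))
Mul(Function('Z')(-3), Function('z')(-4)) = Mul(Mul(5, Pow(-3, 3)), Mul(Rational(1, 2), Pow(-4, -1), Add(1, -4))) = Mul(Mul(5, -27), Mul(Rational(1, 2), Rational(-1, 4), -3)) = Mul(-135, Rational(3, 8)) = Rational(-405, 8)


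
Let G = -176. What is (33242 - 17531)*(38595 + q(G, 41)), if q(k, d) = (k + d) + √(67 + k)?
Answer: 604245060 + 15711*I*√109 ≈ 6.0424e+8 + 1.6403e+5*I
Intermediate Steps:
q(k, d) = d + k + √(67 + k) (q(k, d) = (d + k) + √(67 + k) = d + k + √(67 + k))
(33242 - 17531)*(38595 + q(G, 41)) = (33242 - 17531)*(38595 + (41 - 176 + √(67 - 176))) = 15711*(38595 + (41 - 176 + √(-109))) = 15711*(38595 + (41 - 176 + I*√109)) = 15711*(38595 + (-135 + I*√109)) = 15711*(38460 + I*√109) = 604245060 + 15711*I*√109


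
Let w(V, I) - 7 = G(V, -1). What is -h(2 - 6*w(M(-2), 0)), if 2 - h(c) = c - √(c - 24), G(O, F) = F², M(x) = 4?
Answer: -48 - I*√70 ≈ -48.0 - 8.3666*I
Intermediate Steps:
w(V, I) = 8 (w(V, I) = 7 + (-1)² = 7 + 1 = 8)
h(c) = 2 + √(-24 + c) - c (h(c) = 2 - (c - √(c - 24)) = 2 - (c - √(-24 + c)) = 2 + (√(-24 + c) - c) = 2 + √(-24 + c) - c)
-h(2 - 6*w(M(-2), 0)) = -(2 + √(-24 + (2 - 6*8)) - (2 - 6*8)) = -(2 + √(-24 + (2 - 48)) - (2 - 48)) = -(2 + √(-24 - 46) - 1*(-46)) = -(2 + √(-70) + 46) = -(2 + I*√70 + 46) = -(48 + I*√70) = -48 - I*√70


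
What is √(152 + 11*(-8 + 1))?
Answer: 5*√3 ≈ 8.6602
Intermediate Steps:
√(152 + 11*(-8 + 1)) = √(152 + 11*(-7)) = √(152 - 77) = √75 = 5*√3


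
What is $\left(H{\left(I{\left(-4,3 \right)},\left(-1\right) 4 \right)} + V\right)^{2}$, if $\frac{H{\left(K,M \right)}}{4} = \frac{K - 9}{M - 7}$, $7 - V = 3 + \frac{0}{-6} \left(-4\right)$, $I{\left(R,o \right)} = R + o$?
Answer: $\frac{7056}{121} \approx 58.314$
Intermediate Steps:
$V = 4$ ($V = 7 - \left(3 + \frac{0}{-6} \left(-4\right)\right) = 7 - \left(3 + 0 \left(- \frac{1}{6}\right) \left(-4\right)\right) = 7 - \left(3 + 0 \left(-4\right)\right) = 7 - \left(3 + 0\right) = 7 - 3 = 4$)
$H{\left(K,M \right)} = \frac{4 \left(-9 + K\right)}{-7 + M}$ ($H{\left(K,M \right)} = 4 \frac{K - 9}{M - 7} = 4 \frac{-9 + K}{-7 + M} = \frac{4 \left(-9 + K\right)}{-7 + M}$)
$\left(H{\left(I{\left(-4,3 \right)},\left(-1\right) 4 \right)} + V\right)^{2} = \left(\frac{4 \left(-9 + \left(-4 + 3\right)\right)}{-7 - 4} + 4\right)^{2} = \left(\frac{4 \left(-9 - 1\right)}{-7 - 4} + 4\right)^{2} = \left(4 \frac{1}{-11} \left(-10\right) + 4\right)^{2} = \left(4 \left(- \frac{1}{11}\right) \left(-10\right) + 4\right)^{2} = \left(\frac{40}{11} + 4\right)^{2} = \left(\frac{84}{11}\right)^{2} = \frac{7056}{121}$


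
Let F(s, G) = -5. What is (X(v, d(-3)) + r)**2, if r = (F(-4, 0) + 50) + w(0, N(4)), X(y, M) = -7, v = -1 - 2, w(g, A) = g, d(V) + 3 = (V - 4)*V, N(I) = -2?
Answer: 1444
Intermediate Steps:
d(V) = -3 + V*(-4 + V) (d(V) = -3 + (V - 4)*V = -3 + (-4 + V)*V = -3 + V*(-4 + V))
v = -3
r = 45 (r = (-5 + 50) + 0 = 45 + 0 = 45)
(X(v, d(-3)) + r)**2 = (-7 + 45)**2 = 38**2 = 1444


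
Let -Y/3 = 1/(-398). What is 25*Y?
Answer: 75/398 ≈ 0.18844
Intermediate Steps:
Y = 3/398 (Y = -3/(-398) = -3*(-1/398) = 3/398 ≈ 0.0075377)
25*Y = 25*(3/398) = 75/398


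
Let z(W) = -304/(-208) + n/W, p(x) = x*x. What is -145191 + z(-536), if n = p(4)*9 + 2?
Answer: -505841301/3484 ≈ -1.4519e+5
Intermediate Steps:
p(x) = x²
n = 146 (n = 4²*9 + 2 = 16*9 + 2 = 144 + 2 = 146)
z(W) = 19/13 + 146/W (z(W) = -304/(-208) + 146/W = -304*(-1/208) + 146/W = 19/13 + 146/W)
-145191 + z(-536) = -145191 + (19/13 + 146/(-536)) = -145191 + (19/13 + 146*(-1/536)) = -145191 + (19/13 - 73/268) = -145191 + 4143/3484 = -505841301/3484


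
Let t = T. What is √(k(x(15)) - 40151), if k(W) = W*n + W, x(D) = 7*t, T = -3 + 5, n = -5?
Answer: I*√40207 ≈ 200.52*I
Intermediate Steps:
T = 2
t = 2
x(D) = 14 (x(D) = 7*2 = 14)
k(W) = -4*W (k(W) = W*(-5) + W = -5*W + W = -4*W)
√(k(x(15)) - 40151) = √(-4*14 - 40151) = √(-56 - 40151) = √(-40207) = I*√40207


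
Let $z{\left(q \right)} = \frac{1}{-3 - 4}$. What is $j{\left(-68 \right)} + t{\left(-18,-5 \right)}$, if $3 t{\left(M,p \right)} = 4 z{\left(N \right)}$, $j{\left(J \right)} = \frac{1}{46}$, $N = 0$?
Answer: $- \frac{163}{966} \approx -0.16874$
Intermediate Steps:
$z{\left(q \right)} = - \frac{1}{7}$ ($z{\left(q \right)} = \frac{1}{-7} = - \frac{1}{7}$)
$j{\left(J \right)} = \frac{1}{46}$
$t{\left(M,p \right)} = - \frac{4}{21}$ ($t{\left(M,p \right)} = \frac{4 \left(- \frac{1}{7}\right)}{3} = \frac{1}{3} \left(- \frac{4}{7}\right) = - \frac{4}{21}$)
$j{\left(-68 \right)} + t{\left(-18,-5 \right)} = \frac{1}{46} - \frac{4}{21} = - \frac{163}{966}$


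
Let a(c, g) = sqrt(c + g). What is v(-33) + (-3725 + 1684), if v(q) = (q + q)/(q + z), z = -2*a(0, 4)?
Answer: -75451/37 ≈ -2039.2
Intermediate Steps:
z = -4 (z = -2*sqrt(0 + 4) = -2*sqrt(4) = -2*2 = -4)
v(q) = 2*q/(-4 + q) (v(q) = (q + q)/(q - 4) = (2*q)/(-4 + q) = 2*q/(-4 + q))
v(-33) + (-3725 + 1684) = 2*(-33)/(-4 - 33) + (-3725 + 1684) = 2*(-33)/(-37) - 2041 = 2*(-33)*(-1/37) - 2041 = 66/37 - 2041 = -75451/37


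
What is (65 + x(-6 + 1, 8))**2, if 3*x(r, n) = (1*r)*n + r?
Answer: 2500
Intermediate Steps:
x(r, n) = r/3 + n*r/3 (x(r, n) = ((1*r)*n + r)/3 = (r*n + r)/3 = (n*r + r)/3 = (r + n*r)/3 = r/3 + n*r/3)
(65 + x(-6 + 1, 8))**2 = (65 + (-6 + 1)*(1 + 8)/3)**2 = (65 + (1/3)*(-5)*9)**2 = (65 - 15)**2 = 50**2 = 2500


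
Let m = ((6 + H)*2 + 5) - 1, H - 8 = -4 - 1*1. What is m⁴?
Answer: 234256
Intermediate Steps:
H = 3 (H = 8 + (-4 - 1*1) = 8 + (-4 - 1) = 8 - 5 = 3)
m = 22 (m = ((6 + 3)*2 + 5) - 1 = (9*2 + 5) - 1 = (18 + 5) - 1 = 23 - 1 = 22)
m⁴ = 22⁴ = 234256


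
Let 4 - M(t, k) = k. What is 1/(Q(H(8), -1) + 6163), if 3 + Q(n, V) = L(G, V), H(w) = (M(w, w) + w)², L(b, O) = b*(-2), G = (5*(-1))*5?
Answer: 1/6210 ≈ 0.00016103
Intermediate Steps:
G = -25 (G = -5*5 = -25)
M(t, k) = 4 - k
L(b, O) = -2*b
H(w) = 16 (H(w) = ((4 - w) + w)² = 4² = 16)
Q(n, V) = 47 (Q(n, V) = -3 - 2*(-25) = -3 + 50 = 47)
1/(Q(H(8), -1) + 6163) = 1/(47 + 6163) = 1/6210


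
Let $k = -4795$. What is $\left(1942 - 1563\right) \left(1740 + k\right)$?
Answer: $-1157845$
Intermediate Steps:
$\left(1942 - 1563\right) \left(1740 + k\right) = \left(1942 - 1563\right) \left(1740 - 4795\right) = 379 \left(-3055\right) = -1157845$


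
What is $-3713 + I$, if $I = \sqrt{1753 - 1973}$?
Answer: $-3713 + 2 i \sqrt{55} \approx -3713.0 + 14.832 i$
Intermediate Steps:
$I = 2 i \sqrt{55}$ ($I = \sqrt{-220} = 2 i \sqrt{55} \approx 14.832 i$)
$-3713 + I = -3713 + 2 i \sqrt{55}$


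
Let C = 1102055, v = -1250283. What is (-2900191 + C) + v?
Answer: -3048419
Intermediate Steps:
(-2900191 + C) + v = (-2900191 + 1102055) - 1250283 = -1798136 - 1250283 = -3048419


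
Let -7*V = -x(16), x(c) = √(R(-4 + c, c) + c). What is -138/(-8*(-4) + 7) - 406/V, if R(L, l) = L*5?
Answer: -46/13 - 1421*√19/19 ≈ -329.54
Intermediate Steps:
R(L, l) = 5*L
x(c) = √(-20 + 6*c) (x(c) = √(5*(-4 + c) + c) = √((-20 + 5*c) + c) = √(-20 + 6*c))
V = 2*√19/7 (V = -(-1)*√(-20 + 6*16)/7 = -(-1)*√(-20 + 96)/7 = -(-1)*√76/7 = -(-1)*2*√19/7 = -(-2)*√19/7 = 2*√19/7 ≈ 1.2454)
-138/(-8*(-4) + 7) - 406/V = -138/(-8*(-4) + 7) - 406*7*√19/38 = -138/(32 + 7) - 1421*√19/19 = -138/39 - 1421*√19/19 = -138*1/39 - 1421*√19/19 = -46/13 - 1421*√19/19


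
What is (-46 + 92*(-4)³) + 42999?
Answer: 37065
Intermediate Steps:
(-46 + 92*(-4)³) + 42999 = (-46 + 92*(-64)) + 42999 = (-46 - 5888) + 42999 = -5934 + 42999 = 37065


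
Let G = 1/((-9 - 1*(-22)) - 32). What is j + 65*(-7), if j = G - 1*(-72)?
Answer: -7278/19 ≈ -383.05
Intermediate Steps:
G = -1/19 (G = 1/((-9 + 22) - 32) = 1/(13 - 32) = 1/(-19) = -1/19 ≈ -0.052632)
j = 1367/19 (j = -1/19 - 1*(-72) = -1/19 + 72 = 1367/19 ≈ 71.947)
j + 65*(-7) = 1367/19 + 65*(-7) = 1367/19 - 455 = -7278/19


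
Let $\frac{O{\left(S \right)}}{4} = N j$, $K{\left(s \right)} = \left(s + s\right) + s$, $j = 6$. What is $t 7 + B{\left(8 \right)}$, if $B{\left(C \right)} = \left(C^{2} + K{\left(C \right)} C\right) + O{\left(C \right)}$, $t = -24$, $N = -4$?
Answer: $-8$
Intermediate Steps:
$K{\left(s \right)} = 3 s$ ($K{\left(s \right)} = 2 s + s = 3 s$)
$O{\left(S \right)} = -96$ ($O{\left(S \right)} = 4 \left(\left(-4\right) 6\right) = 4 \left(-24\right) = -96$)
$B{\left(C \right)} = -96 + 4 C^{2}$ ($B{\left(C \right)} = \left(C^{2} + 3 C C\right) - 96 = \left(C^{2} + 3 C^{2}\right) - 96 = 4 C^{2} - 96 = -96 + 4 C^{2}$)
$t 7 + B{\left(8 \right)} = \left(-24\right) 7 - \left(96 - 4 \cdot 8^{2}\right) = -168 + \left(-96 + 4 \cdot 64\right) = -168 + \left(-96 + 256\right) = -168 + 160 = -8$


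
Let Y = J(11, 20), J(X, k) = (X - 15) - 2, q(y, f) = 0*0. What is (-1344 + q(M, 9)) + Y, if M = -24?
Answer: -1350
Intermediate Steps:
q(y, f) = 0
J(X, k) = -17 + X (J(X, k) = (-15 + X) - 2 = -17 + X)
Y = -6 (Y = -17 + 11 = -6)
(-1344 + q(M, 9)) + Y = (-1344 + 0) - 6 = -1344 - 6 = -1350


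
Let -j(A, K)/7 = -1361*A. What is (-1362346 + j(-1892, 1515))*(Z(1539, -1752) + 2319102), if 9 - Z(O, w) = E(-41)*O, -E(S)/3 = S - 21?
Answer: -39411872787510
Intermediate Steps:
j(A, K) = 9527*A (j(A, K) = -(-9527)*A = 9527*A)
E(S) = 63 - 3*S (E(S) = -3*(S - 21) = -3*(-21 + S) = 63 - 3*S)
Z(O, w) = 9 - 186*O (Z(O, w) = 9 - (63 - 3*(-41))*O = 9 - (63 + 123)*O = 9 - 186*O)
(-1362346 + j(-1892, 1515))*(Z(1539, -1752) + 2319102) = (-1362346 + 9527*(-1892))*((9 - 186*1539) + 2319102) = (-1362346 - 18025084)*((9 - 286254) + 2319102) = -19387430*(-286245 + 2319102) = -19387430*2032857 = -39411872787510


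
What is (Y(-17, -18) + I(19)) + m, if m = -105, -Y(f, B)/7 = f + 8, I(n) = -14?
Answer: -56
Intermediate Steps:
Y(f, B) = -56 - 7*f (Y(f, B) = -7*(f + 8) = -7*(8 + f) = -56 - 7*f)
(Y(-17, -18) + I(19)) + m = ((-56 - 7*(-17)) - 14) - 105 = ((-56 + 119) - 14) - 105 = (63 - 14) - 105 = 49 - 105 = -56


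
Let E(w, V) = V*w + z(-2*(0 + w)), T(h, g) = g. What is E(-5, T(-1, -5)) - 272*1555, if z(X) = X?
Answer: -422925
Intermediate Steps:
E(w, V) = -2*w + V*w (E(w, V) = V*w - 2*(0 + w) = V*w - 2*w = -2*w + V*w)
E(-5, T(-1, -5)) - 272*1555 = -5*(-2 - 5) - 272*1555 = -5*(-7) - 422960 = 35 - 422960 = -422925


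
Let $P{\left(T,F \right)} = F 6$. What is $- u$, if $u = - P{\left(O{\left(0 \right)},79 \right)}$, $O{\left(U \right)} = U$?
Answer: $474$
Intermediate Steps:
$P{\left(T,F \right)} = 6 F$
$u = -474$ ($u = - 6 \cdot 79 = \left(-1\right) 474 = -474$)
$- u = \left(-1\right) \left(-474\right) = 474$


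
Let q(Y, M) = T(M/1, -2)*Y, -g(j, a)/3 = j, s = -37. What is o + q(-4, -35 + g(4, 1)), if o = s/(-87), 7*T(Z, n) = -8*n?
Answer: -5309/609 ≈ -8.7176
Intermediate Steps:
g(j, a) = -3*j
T(Z, n) = -8*n/7 (T(Z, n) = (-8*n)/7 = -8*n/7)
q(Y, M) = 16*Y/7 (q(Y, M) = (-8/7*(-2))*Y = 16*Y/7)
o = 37/87 (o = -37/(-87) = -1/87*(-37) = 37/87 ≈ 0.42529)
o + q(-4, -35 + g(4, 1)) = 37/87 + (16/7)*(-4) = 37/87 - 64/7 = -5309/609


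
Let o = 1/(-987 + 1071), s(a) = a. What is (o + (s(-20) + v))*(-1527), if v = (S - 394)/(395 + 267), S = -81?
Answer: 293030791/9268 ≈ 31617.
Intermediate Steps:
v = -475/662 (v = (-81 - 394)/(395 + 267) = -475/662 ≈ -0.71752)
o = 1/84 ≈ 0.011905
(o + (s(-20) + v))*(-1527) = (1/84 + (-20 - 475/662))*(-1527) = (1/84 - 13715/662)*(-1527) = -575699/27804*(-1527) = 293030791/9268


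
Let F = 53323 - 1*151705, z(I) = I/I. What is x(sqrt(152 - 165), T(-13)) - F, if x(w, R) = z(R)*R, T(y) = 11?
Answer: 98393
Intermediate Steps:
z(I) = 1
x(w, R) = R (x(w, R) = 1*R = R)
F = -98382 (F = 53323 - 151705 = -98382)
x(sqrt(152 - 165), T(-13)) - F = 11 - 1*(-98382) = 11 + 98382 = 98393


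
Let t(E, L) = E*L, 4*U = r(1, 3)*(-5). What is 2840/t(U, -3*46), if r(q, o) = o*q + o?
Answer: 568/207 ≈ 2.7440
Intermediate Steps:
r(q, o) = o + o*q
U = -15/2 (U = ((3*(1 + 1))*(-5))/4 = ((3*2)*(-5))/4 = (6*(-5))/4 = (¼)*(-30) = -15/2 ≈ -7.5000)
2840/t(U, -3*46) = 2840/((-(-45)*46/2)) = 2840/((-15/2*(-138))) = 2840/1035 = 2840*(1/1035) = 568/207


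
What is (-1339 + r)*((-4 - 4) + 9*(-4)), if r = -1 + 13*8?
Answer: 54384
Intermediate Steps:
r = 103 (r = -1 + 104 = 103)
(-1339 + r)*((-4 - 4) + 9*(-4)) = (-1339 + 103)*((-4 - 4) + 9*(-4)) = -1236*(-8 - 36) = -1236*(-44) = 54384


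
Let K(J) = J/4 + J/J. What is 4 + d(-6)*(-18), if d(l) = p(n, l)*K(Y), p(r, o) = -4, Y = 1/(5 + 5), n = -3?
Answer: 389/5 ≈ 77.800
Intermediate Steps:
Y = ⅒ (Y = 1/10 = ⅒ ≈ 0.10000)
K(J) = 1 + J/4 (K(J) = J*(¼) + 1 = J/4 + 1 = 1 + J/4)
d(l) = -41/10 (d(l) = -4*(1 + (¼)*(⅒)) = -4*(1 + 1/40) = -4*41/40 = -41/10)
4 + d(-6)*(-18) = 4 - 41/10*(-18) = 4 + 369/5 = 389/5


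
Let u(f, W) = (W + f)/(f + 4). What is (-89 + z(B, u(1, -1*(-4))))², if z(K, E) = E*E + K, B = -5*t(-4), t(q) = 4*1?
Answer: 11664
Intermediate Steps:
t(q) = 4
u(f, W) = (W + f)/(4 + f)
B = -20 (B = -5*4 = -20)
z(K, E) = K + E² (z(K, E) = E² + K = K + E²)
(-89 + z(B, u(1, -1*(-4))))² = (-89 + (-20 + ((-1*(-4) + 1)/(4 + 1))²))² = (-89 + (-20 + ((4 + 1)/5)²))² = (-89 + (-20 + ((⅕)*5)²))² = (-89 + (-20 + 1²))² = (-89 + (-20 + 1))² = (-89 - 19)² = (-108)² = 11664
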